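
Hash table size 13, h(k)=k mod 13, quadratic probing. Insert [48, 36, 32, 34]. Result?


Insertions: 48->slot 9; 36->slot 10; 32->slot 6; 34->slot 8
Table: [None, None, None, None, None, None, 32, None, 34, 48, 36, None, None]


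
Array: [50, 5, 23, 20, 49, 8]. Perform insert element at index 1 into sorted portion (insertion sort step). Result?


After one pass: [5, 50, 23, 20, 49, 8]


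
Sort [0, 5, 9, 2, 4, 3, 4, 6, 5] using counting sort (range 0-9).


Count array: [1, 0, 1, 1, 2, 2, 1, 0, 0, 1]
Reconstruct: [0, 2, 3, 4, 4, 5, 5, 6, 9]


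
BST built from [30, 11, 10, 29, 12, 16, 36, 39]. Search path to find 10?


BST root = 30
Search for 10: compare at each node
Path: [30, 11, 10]


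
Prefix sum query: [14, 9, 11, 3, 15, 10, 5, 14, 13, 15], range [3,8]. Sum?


Prefix sums: [0, 14, 23, 34, 37, 52, 62, 67, 81, 94, 109]
Sum[3..8] = prefix[9] - prefix[3] = 94 - 34 = 60


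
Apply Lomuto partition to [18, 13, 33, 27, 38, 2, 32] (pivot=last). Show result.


Elements <= 32 go left of pivot.
Result: [18, 13, 27, 2, 32, 33, 38], pivot at index 4


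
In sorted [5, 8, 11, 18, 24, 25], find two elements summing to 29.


Two pointers: lo=0, hi=5
Found pair: (5, 24) summing to 29


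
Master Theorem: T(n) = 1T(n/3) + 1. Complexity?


a=1, b=3, c=0. log_3(1)=0 = c=0. Case 2: O(n^c log n) = O(log n)
Complexity: O(log n)


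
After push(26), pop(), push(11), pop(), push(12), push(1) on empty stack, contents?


push(26) -> [26]
pop() returns 26 -> []
push(11) -> [11]
pop() returns 11 -> []
push(12) -> [12]
push(1) -> [12, 1]
Final stack (bottom to top): [12, 1]


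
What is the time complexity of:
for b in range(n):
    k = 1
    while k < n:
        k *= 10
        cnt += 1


Per nesting level: O(n) * O(log n) = O(n log n)
Complexity: O(n log n)


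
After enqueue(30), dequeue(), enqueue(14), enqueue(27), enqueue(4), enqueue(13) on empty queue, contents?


enqueue(30) -> [30]
dequeue() returns 30 -> []
enqueue(14) -> [14]
enqueue(27) -> [14, 27]
enqueue(4) -> [14, 27, 4]
enqueue(13) -> [14, 27, 4, 13]
Final queue (front to back): [14, 27, 4, 13]


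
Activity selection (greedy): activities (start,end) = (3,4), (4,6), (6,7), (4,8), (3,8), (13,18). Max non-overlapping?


Greedy: pick earliest-ending, then skip overlaps.
Selected (4 activities): [(3, 4), (4, 6), (6, 7), (13, 18)]


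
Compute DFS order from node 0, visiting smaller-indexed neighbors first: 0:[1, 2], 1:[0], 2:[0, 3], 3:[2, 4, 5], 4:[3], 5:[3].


DFS stack-based: start with [0]
Visit order: [0, 1, 2, 3, 4, 5]


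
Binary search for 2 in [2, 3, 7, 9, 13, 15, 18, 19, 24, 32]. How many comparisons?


Search for 2:
[0,9] mid=4 arr[4]=13
[0,3] mid=1 arr[1]=3
[0,0] mid=0 arr[0]=2
Total: 3 comparisons


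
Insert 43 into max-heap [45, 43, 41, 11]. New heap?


Append 43: [45, 43, 41, 11, 43]
Bubble up: no swaps needed
Result: [45, 43, 41, 11, 43]


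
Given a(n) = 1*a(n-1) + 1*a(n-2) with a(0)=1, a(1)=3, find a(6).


Build bottom-up:
...a(4)=11, a(5)=18, a(6)=1*18+1*11=29


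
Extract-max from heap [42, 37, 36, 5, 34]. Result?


Max = 42
Replace root with last, heapify down
Resulting heap: [37, 34, 36, 5]


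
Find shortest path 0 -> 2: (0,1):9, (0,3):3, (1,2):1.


Dijkstra from 0:
Distances: {0: 0, 1: 9, 2: 10, 3: 3}
Shortest distance to 2 = 10, path = [0, 1, 2]


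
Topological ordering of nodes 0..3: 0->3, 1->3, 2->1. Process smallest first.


Kahn's algorithm, process smallest node first
Order: [0, 2, 1, 3]


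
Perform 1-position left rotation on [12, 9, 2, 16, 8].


Left rotate by 1: [9, 2, 16, 8, 12]


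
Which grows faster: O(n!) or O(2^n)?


exponential grows slower than factorial
O(2^n) is asymptotically smaller; O(n!) grows faster


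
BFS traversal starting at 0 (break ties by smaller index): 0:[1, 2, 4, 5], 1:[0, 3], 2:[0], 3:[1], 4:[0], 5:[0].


BFS queue: start with [0]
Visit order: [0, 1, 2, 4, 5, 3]


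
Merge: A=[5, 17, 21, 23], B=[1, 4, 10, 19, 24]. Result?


Compare heads, take smaller each step.
Merged: [1, 4, 5, 10, 17, 19, 21, 23, 24]


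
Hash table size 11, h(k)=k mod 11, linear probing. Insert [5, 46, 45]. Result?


Insertions: 5->slot 5; 46->slot 2; 45->slot 1
Table: [None, 45, 46, None, None, 5, None, None, None, None, None]


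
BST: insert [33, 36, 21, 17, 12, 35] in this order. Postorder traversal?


Root = 33; build tree by BST insertion.
Postorder traversal: [12, 17, 21, 35, 36, 33]


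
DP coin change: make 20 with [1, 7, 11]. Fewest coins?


dp[0]=0; dp[i]=1+min(dp[i-c] for c in coins)
...dp[15]=3, dp[16]=4, dp[17]=5, dp[18]=2, dp[19]=3, dp[20]=4
Minimum coins for 20 = 4


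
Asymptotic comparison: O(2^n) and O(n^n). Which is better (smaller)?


exponential grows slower than n^n
O(2^n) is asymptotically smaller; O(n^n) grows faster


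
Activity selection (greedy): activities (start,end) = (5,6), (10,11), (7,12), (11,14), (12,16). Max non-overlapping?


Greedy: pick earliest-ending, then skip overlaps.
Selected (3 activities): [(5, 6), (10, 11), (11, 14)]


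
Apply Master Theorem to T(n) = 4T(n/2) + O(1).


a=4, b=2, c=0. log_2(4)=2 > c=0. Case 1: O(n^log_b(a)) = O(n^2)
Complexity: O(n^2)


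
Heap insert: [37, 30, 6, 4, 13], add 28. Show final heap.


Append 28: [37, 30, 6, 4, 13, 28]
Bubble up: swap idx 5(28) with idx 2(6)
Result: [37, 30, 28, 4, 13, 6]


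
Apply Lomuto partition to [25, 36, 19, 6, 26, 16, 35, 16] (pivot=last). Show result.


Elements <= 16 go left of pivot.
Result: [6, 16, 16, 25, 26, 36, 35, 19], pivot at index 2


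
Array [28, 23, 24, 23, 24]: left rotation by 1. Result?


Left rotate by 1: [23, 24, 23, 24, 28]


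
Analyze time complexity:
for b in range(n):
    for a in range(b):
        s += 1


Per nesting level: O(n) * O(n) [triangular over b] = O(n^2)
Complexity: O(n^2)


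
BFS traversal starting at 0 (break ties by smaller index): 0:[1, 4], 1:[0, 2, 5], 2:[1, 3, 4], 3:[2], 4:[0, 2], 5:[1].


BFS queue: start with [0]
Visit order: [0, 1, 4, 2, 5, 3]


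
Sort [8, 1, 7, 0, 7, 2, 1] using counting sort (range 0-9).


Count array: [1, 2, 1, 0, 0, 0, 0, 2, 1, 0]
Reconstruct: [0, 1, 1, 2, 7, 7, 8]


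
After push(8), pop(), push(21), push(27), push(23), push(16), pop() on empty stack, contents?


push(8) -> [8]
pop() returns 8 -> []
push(21) -> [21]
push(27) -> [21, 27]
push(23) -> [21, 27, 23]
push(16) -> [21, 27, 23, 16]
pop() returns 16 -> [21, 27, 23]
Final stack (bottom to top): [21, 27, 23]


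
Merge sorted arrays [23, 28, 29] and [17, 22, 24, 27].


Compare heads, take smaller each step.
Merged: [17, 22, 23, 24, 27, 28, 29]


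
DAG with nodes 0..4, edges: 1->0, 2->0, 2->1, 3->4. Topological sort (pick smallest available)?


Kahn's algorithm, process smallest node first
Order: [2, 1, 0, 3, 4]


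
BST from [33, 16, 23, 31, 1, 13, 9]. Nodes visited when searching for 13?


BST root = 33
Search for 13: compare at each node
Path: [33, 16, 1, 13]


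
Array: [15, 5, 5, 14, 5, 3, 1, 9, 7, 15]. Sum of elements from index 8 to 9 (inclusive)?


Prefix sums: [0, 15, 20, 25, 39, 44, 47, 48, 57, 64, 79]
Sum[8..9] = prefix[10] - prefix[8] = 79 - 57 = 22


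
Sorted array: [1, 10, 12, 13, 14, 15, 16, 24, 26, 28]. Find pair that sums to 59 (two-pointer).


Two pointers: lo=0, hi=9
No pair sums to 59


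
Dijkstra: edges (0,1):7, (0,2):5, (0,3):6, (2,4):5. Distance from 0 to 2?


Dijkstra from 0:
Distances: {0: 0, 1: 7, 2: 5, 3: 6, 4: 10}
Shortest distance to 2 = 5, path = [0, 2]


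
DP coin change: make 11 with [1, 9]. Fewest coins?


dp[0]=0; dp[i]=1+min(dp[i-c] for c in coins)
...dp[6]=6, dp[7]=7, dp[8]=8, dp[9]=1, dp[10]=2, dp[11]=3
Minimum coins for 11 = 3


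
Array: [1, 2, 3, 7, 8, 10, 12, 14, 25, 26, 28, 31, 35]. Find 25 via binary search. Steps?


Search for 25:
[0,12] mid=6 arr[6]=12
[7,12] mid=9 arr[9]=26
[7,8] mid=7 arr[7]=14
[8,8] mid=8 arr[8]=25
Total: 4 comparisons


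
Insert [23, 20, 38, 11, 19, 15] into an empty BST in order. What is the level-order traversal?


Root = 23; build tree by BST insertion.
Level-Order traversal: [23, 20, 38, 11, 19, 15]


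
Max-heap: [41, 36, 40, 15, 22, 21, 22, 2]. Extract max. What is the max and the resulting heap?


Max = 41
Replace root with last, heapify down
Resulting heap: [40, 36, 22, 15, 22, 21, 2]


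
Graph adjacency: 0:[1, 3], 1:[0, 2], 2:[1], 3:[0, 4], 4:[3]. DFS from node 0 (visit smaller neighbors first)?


DFS stack-based: start with [0]
Visit order: [0, 1, 2, 3, 4]


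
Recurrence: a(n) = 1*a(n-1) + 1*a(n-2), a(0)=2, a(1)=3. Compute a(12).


Build bottom-up:
...a(10)=233, a(11)=377, a(12)=1*377+1*233=610


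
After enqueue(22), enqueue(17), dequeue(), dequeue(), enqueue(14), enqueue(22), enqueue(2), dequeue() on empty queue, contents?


enqueue(22) -> [22]
enqueue(17) -> [22, 17]
dequeue() returns 22 -> [17]
dequeue() returns 17 -> []
enqueue(14) -> [14]
enqueue(22) -> [14, 22]
enqueue(2) -> [14, 22, 2]
dequeue() returns 14 -> [22, 2]
Final queue (front to back): [22, 2]


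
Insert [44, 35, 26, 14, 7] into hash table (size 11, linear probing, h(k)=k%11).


Insertions: 44->slot 0; 35->slot 2; 26->slot 4; 14->slot 3; 7->slot 7
Table: [44, None, 35, 14, 26, None, None, 7, None, None, None]


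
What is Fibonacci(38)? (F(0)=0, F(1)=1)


F(n)=F(n-1)+F(n-2)
...F(36)=14930352, F(37)=24157817, F(38)=39088169


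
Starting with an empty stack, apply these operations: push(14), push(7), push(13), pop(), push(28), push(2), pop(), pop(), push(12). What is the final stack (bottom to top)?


push(14) -> [14]
push(7) -> [14, 7]
push(13) -> [14, 7, 13]
pop() returns 13 -> [14, 7]
push(28) -> [14, 7, 28]
push(2) -> [14, 7, 28, 2]
pop() returns 2 -> [14, 7, 28]
pop() returns 28 -> [14, 7]
push(12) -> [14, 7, 12]
Final stack (bottom to top): [14, 7, 12]


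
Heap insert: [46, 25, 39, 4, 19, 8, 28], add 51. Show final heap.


Append 51: [46, 25, 39, 4, 19, 8, 28, 51]
Bubble up: swap idx 7(51) with idx 3(4); swap idx 3(51) with idx 1(25); swap idx 1(51) with idx 0(46)
Result: [51, 46, 39, 25, 19, 8, 28, 4]


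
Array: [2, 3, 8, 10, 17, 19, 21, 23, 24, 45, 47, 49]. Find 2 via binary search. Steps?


Search for 2:
[0,11] mid=5 arr[5]=19
[0,4] mid=2 arr[2]=8
[0,1] mid=0 arr[0]=2
Total: 3 comparisons


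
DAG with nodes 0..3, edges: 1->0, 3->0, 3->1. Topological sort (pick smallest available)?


Kahn's algorithm, process smallest node first
Order: [2, 3, 1, 0]


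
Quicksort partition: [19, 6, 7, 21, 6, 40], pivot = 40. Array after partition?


Elements <= 40 go left of pivot.
Result: [19, 6, 7, 21, 6, 40], pivot at index 5


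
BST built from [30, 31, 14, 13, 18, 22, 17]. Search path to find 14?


BST root = 30
Search for 14: compare at each node
Path: [30, 14]


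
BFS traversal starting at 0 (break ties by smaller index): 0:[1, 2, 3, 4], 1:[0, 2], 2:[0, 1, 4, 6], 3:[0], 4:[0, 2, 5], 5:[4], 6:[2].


BFS queue: start with [0]
Visit order: [0, 1, 2, 3, 4, 6, 5]


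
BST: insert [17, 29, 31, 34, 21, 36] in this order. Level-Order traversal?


Root = 17; build tree by BST insertion.
Level-Order traversal: [17, 29, 21, 31, 34, 36]


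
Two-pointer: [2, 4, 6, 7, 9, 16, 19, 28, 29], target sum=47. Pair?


Two pointers: lo=0, hi=8
Found pair: (19, 28) summing to 47


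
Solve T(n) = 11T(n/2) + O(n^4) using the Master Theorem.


a=11, b=2, c=4. log_2(11)=3.459 < c=4. Case 3: O(n^c) = O(n^4)
Complexity: O(n^4)


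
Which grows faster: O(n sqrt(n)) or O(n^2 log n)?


n^1.5 grows slower than n^2 log n
O(n sqrt(n)) is asymptotically smaller; O(n^2 log n) grows faster


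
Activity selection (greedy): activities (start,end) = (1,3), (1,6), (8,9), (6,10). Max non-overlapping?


Greedy: pick earliest-ending, then skip overlaps.
Selected (2 activities): [(1, 3), (8, 9)]


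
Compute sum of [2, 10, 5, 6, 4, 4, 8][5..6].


Prefix sums: [0, 2, 12, 17, 23, 27, 31, 39]
Sum[5..6] = prefix[7] - prefix[5] = 39 - 27 = 12


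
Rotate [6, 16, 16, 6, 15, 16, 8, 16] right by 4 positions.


Right rotate by 4: [15, 16, 8, 16, 6, 16, 16, 6]


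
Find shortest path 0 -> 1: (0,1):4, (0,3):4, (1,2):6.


Dijkstra from 0:
Distances: {0: 0, 1: 4, 2: 10, 3: 4}
Shortest distance to 1 = 4, path = [0, 1]


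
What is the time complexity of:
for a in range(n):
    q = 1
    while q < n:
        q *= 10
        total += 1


Per nesting level: O(n) * O(log n) = O(n log n)
Complexity: O(n log n)


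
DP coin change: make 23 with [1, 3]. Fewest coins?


dp[0]=0; dp[i]=1+min(dp[i-c] for c in coins)
...dp[18]=6, dp[19]=7, dp[20]=8, dp[21]=7, dp[22]=8, dp[23]=9
Minimum coins for 23 = 9


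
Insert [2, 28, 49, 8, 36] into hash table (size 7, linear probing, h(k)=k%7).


Insertions: 2->slot 2; 28->slot 0; 49->slot 1; 8->slot 3; 36->slot 4
Table: [28, 49, 2, 8, 36, None, None]


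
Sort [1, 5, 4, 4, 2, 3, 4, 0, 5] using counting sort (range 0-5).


Count array: [1, 1, 1, 1, 3, 2]
Reconstruct: [0, 1, 2, 3, 4, 4, 4, 5, 5]


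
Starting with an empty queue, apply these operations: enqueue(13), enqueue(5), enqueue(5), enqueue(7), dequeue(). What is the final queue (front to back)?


enqueue(13) -> [13]
enqueue(5) -> [13, 5]
enqueue(5) -> [13, 5, 5]
enqueue(7) -> [13, 5, 5, 7]
dequeue() returns 13 -> [5, 5, 7]
Final queue (front to back): [5, 5, 7]


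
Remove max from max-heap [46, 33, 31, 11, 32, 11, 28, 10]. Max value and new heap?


Max = 46
Replace root with last, heapify down
Resulting heap: [33, 32, 31, 11, 10, 11, 28]


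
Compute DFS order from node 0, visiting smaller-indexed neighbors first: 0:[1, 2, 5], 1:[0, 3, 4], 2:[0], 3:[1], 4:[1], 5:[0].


DFS stack-based: start with [0]
Visit order: [0, 1, 3, 4, 2, 5]


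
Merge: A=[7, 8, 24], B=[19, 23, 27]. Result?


Compare heads, take smaller each step.
Merged: [7, 8, 19, 23, 24, 27]


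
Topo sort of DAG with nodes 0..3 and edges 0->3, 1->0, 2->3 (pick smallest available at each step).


Kahn's algorithm, process smallest node first
Order: [1, 0, 2, 3]


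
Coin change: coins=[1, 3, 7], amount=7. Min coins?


dp[0]=0; dp[i]=1+min(dp[i-c] for c in coins)
...dp[2]=2, dp[3]=1, dp[4]=2, dp[5]=3, dp[6]=2, dp[7]=1
Minimum coins for 7 = 1


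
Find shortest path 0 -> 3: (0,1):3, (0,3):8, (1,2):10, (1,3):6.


Dijkstra from 0:
Distances: {0: 0, 1: 3, 2: 13, 3: 8}
Shortest distance to 3 = 8, path = [0, 3]


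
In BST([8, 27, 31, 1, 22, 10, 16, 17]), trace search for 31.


BST root = 8
Search for 31: compare at each node
Path: [8, 27, 31]


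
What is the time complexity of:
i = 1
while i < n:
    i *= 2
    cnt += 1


Per nesting level: O(log n) = O(log n)
Complexity: O(log n)


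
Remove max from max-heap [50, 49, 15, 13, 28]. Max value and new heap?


Max = 50
Replace root with last, heapify down
Resulting heap: [49, 28, 15, 13]


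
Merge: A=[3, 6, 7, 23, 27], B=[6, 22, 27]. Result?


Compare heads, take smaller each step.
Merged: [3, 6, 6, 7, 22, 23, 27, 27]


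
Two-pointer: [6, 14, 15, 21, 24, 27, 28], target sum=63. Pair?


Two pointers: lo=0, hi=6
No pair sums to 63


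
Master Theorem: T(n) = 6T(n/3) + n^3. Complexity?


a=6, b=3, c=3. log_3(6)=1.631 < c=3. Case 3: O(n^c) = O(n^3)
Complexity: O(n^3)


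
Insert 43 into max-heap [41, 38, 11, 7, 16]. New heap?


Append 43: [41, 38, 11, 7, 16, 43]
Bubble up: swap idx 5(43) with idx 2(11); swap idx 2(43) with idx 0(41)
Result: [43, 38, 41, 7, 16, 11]


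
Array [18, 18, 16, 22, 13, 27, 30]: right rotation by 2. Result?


Right rotate by 2: [27, 30, 18, 18, 16, 22, 13]


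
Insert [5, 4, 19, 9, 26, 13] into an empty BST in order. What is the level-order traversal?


Root = 5; build tree by BST insertion.
Level-Order traversal: [5, 4, 19, 9, 26, 13]


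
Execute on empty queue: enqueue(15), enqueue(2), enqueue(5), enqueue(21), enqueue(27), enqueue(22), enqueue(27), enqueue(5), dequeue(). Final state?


enqueue(15) -> [15]
enqueue(2) -> [15, 2]
enqueue(5) -> [15, 2, 5]
enqueue(21) -> [15, 2, 5, 21]
enqueue(27) -> [15, 2, 5, 21, 27]
enqueue(22) -> [15, 2, 5, 21, 27, 22]
enqueue(27) -> [15, 2, 5, 21, 27, 22, 27]
enqueue(5) -> [15, 2, 5, 21, 27, 22, 27, 5]
dequeue() returns 15 -> [2, 5, 21, 27, 22, 27, 5]
Final queue (front to back): [2, 5, 21, 27, 22, 27, 5]


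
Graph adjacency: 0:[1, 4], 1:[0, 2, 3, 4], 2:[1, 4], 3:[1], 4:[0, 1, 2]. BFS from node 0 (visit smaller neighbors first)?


BFS queue: start with [0]
Visit order: [0, 1, 4, 2, 3]


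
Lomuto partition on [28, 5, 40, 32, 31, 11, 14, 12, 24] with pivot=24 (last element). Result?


Elements <= 24 go left of pivot.
Result: [5, 11, 14, 12, 24, 28, 40, 32, 31], pivot at index 4


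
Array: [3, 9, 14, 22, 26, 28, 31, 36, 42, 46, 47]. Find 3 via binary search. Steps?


Search for 3:
[0,10] mid=5 arr[5]=28
[0,4] mid=2 arr[2]=14
[0,1] mid=0 arr[0]=3
Total: 3 comparisons


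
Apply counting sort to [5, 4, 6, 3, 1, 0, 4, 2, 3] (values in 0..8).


Count array: [1, 1, 1, 2, 2, 1, 1, 0, 0]
Reconstruct: [0, 1, 2, 3, 3, 4, 4, 5, 6]


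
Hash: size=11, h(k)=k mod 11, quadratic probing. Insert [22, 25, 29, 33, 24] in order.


Insertions: 22->slot 0; 25->slot 3; 29->slot 7; 33->slot 1; 24->slot 2
Table: [22, 33, 24, 25, None, None, None, 29, None, None, None]


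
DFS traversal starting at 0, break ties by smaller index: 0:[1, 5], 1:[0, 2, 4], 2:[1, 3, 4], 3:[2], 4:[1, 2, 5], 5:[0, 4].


DFS stack-based: start with [0]
Visit order: [0, 1, 2, 3, 4, 5]


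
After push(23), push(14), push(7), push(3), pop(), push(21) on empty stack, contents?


push(23) -> [23]
push(14) -> [23, 14]
push(7) -> [23, 14, 7]
push(3) -> [23, 14, 7, 3]
pop() returns 3 -> [23, 14, 7]
push(21) -> [23, 14, 7, 21]
Final stack (bottom to top): [23, 14, 7, 21]


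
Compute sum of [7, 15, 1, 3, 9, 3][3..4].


Prefix sums: [0, 7, 22, 23, 26, 35, 38]
Sum[3..4] = prefix[5] - prefix[3] = 35 - 23 = 12


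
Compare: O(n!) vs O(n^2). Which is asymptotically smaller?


quadratic grows slower than factorial
O(n^2) is asymptotically smaller; O(n!) grows faster


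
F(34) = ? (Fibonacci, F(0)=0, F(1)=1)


F(n)=F(n-1)+F(n-2)
...F(32)=2178309, F(33)=3524578, F(34)=5702887


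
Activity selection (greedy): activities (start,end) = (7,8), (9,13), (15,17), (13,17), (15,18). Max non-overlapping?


Greedy: pick earliest-ending, then skip overlaps.
Selected (3 activities): [(7, 8), (9, 13), (15, 17)]


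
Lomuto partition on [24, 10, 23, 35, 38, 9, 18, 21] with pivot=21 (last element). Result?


Elements <= 21 go left of pivot.
Result: [10, 9, 18, 21, 38, 24, 23, 35], pivot at index 3


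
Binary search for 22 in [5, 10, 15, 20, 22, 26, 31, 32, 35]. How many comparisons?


Search for 22:
[0,8] mid=4 arr[4]=22
Total: 1 comparisons


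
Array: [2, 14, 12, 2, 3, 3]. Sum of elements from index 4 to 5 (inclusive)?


Prefix sums: [0, 2, 16, 28, 30, 33, 36]
Sum[4..5] = prefix[6] - prefix[4] = 36 - 30 = 6


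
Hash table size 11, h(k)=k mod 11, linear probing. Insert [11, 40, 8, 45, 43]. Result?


Insertions: 11->slot 0; 40->slot 7; 8->slot 8; 45->slot 1; 43->slot 10
Table: [11, 45, None, None, None, None, None, 40, 8, None, 43]


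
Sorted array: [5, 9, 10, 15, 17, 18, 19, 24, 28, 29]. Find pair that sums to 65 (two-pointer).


Two pointers: lo=0, hi=9
No pair sums to 65


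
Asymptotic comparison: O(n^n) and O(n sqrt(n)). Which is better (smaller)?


n^1.5 grows slower than n^n
O(n sqrt(n)) is asymptotically smaller; O(n^n) grows faster


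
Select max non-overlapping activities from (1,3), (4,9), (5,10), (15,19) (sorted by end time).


Greedy: pick earliest-ending, then skip overlaps.
Selected (3 activities): [(1, 3), (4, 9), (15, 19)]


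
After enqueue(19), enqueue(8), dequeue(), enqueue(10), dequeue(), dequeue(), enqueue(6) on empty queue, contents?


enqueue(19) -> [19]
enqueue(8) -> [19, 8]
dequeue() returns 19 -> [8]
enqueue(10) -> [8, 10]
dequeue() returns 8 -> [10]
dequeue() returns 10 -> []
enqueue(6) -> [6]
Final queue (front to back): [6]


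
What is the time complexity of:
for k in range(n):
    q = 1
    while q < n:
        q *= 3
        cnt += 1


Per nesting level: O(n) * O(log n) = O(n log n)
Complexity: O(n log n)


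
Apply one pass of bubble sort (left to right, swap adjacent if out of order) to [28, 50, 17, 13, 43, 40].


After one pass: [28, 17, 13, 43, 40, 50]


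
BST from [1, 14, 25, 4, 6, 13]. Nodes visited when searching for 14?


BST root = 1
Search for 14: compare at each node
Path: [1, 14]


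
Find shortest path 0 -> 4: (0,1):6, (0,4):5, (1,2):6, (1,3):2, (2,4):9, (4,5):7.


Dijkstra from 0:
Distances: {0: 0, 1: 6, 2: 12, 3: 8, 4: 5, 5: 12}
Shortest distance to 4 = 5, path = [0, 4]


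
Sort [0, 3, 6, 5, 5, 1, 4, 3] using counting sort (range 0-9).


Count array: [1, 1, 0, 2, 1, 2, 1, 0, 0, 0]
Reconstruct: [0, 1, 3, 3, 4, 5, 5, 6]


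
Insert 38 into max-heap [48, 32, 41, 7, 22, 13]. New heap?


Append 38: [48, 32, 41, 7, 22, 13, 38]
Bubble up: no swaps needed
Result: [48, 32, 41, 7, 22, 13, 38]


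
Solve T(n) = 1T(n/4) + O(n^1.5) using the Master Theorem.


a=1, b=4, c=1.5. log_4(1)=0 < c=1.5. Case 3: O(n^c) = O(n^1.500)
Complexity: O(n^1.500)


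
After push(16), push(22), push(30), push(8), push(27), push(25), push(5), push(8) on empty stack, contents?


push(16) -> [16]
push(22) -> [16, 22]
push(30) -> [16, 22, 30]
push(8) -> [16, 22, 30, 8]
push(27) -> [16, 22, 30, 8, 27]
push(25) -> [16, 22, 30, 8, 27, 25]
push(5) -> [16, 22, 30, 8, 27, 25, 5]
push(8) -> [16, 22, 30, 8, 27, 25, 5, 8]
Final stack (bottom to top): [16, 22, 30, 8, 27, 25, 5, 8]


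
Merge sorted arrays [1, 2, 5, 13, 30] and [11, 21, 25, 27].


Compare heads, take smaller each step.
Merged: [1, 2, 5, 11, 13, 21, 25, 27, 30]


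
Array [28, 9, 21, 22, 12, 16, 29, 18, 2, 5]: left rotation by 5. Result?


Left rotate by 5: [16, 29, 18, 2, 5, 28, 9, 21, 22, 12]


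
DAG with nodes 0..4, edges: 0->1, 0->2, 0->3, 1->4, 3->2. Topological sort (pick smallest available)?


Kahn's algorithm, process smallest node first
Order: [0, 1, 3, 2, 4]


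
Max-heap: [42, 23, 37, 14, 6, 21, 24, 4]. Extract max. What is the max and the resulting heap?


Max = 42
Replace root with last, heapify down
Resulting heap: [37, 23, 24, 14, 6, 21, 4]


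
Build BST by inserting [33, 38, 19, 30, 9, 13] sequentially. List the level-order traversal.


Root = 33; build tree by BST insertion.
Level-Order traversal: [33, 19, 38, 9, 30, 13]


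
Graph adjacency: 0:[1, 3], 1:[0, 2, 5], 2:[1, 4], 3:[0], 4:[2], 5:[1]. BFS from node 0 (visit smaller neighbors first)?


BFS queue: start with [0]
Visit order: [0, 1, 3, 2, 5, 4]


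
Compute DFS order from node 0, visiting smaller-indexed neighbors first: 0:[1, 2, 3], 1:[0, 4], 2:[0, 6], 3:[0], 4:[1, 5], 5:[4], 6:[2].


DFS stack-based: start with [0]
Visit order: [0, 1, 4, 5, 2, 6, 3]


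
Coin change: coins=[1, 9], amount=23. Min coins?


dp[0]=0; dp[i]=1+min(dp[i-c] for c in coins)
...dp[18]=2, dp[19]=3, dp[20]=4, dp[21]=5, dp[22]=6, dp[23]=7
Minimum coins for 23 = 7


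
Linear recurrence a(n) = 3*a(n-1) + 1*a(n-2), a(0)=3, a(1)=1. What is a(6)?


Build bottom-up:
...a(4)=63, a(5)=208, a(6)=3*208+1*63=687


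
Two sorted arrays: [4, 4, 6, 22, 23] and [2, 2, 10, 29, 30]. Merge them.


Compare heads, take smaller each step.
Merged: [2, 2, 4, 4, 6, 10, 22, 23, 29, 30]


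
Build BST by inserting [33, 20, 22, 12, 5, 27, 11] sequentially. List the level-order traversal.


Root = 33; build tree by BST insertion.
Level-Order traversal: [33, 20, 12, 22, 5, 27, 11]


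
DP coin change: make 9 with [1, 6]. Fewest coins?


dp[0]=0; dp[i]=1+min(dp[i-c] for c in coins)
...dp[4]=4, dp[5]=5, dp[6]=1, dp[7]=2, dp[8]=3, dp[9]=4
Minimum coins for 9 = 4


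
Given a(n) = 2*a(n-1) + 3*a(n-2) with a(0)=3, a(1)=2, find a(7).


Build bottom-up:
...a(5)=302, a(6)=913, a(7)=2*913+3*302=2732


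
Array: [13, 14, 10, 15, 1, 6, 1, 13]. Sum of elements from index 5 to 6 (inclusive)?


Prefix sums: [0, 13, 27, 37, 52, 53, 59, 60, 73]
Sum[5..6] = prefix[7] - prefix[5] = 60 - 53 = 7


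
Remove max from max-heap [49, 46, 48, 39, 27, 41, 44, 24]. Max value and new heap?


Max = 49
Replace root with last, heapify down
Resulting heap: [48, 46, 44, 39, 27, 41, 24]


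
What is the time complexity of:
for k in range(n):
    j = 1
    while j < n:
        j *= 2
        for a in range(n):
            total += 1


Per nesting level: O(n) * O(log n) * O(n) = O(n^2 log n)
Complexity: O(n^2 log n)


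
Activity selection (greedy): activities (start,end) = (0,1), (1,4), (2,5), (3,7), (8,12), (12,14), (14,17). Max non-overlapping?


Greedy: pick earliest-ending, then skip overlaps.
Selected (5 activities): [(0, 1), (1, 4), (8, 12), (12, 14), (14, 17)]


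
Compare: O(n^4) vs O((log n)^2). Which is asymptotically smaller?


polylogarithmic grows slower than quartic
O((log n)^2) is asymptotically smaller; O(n^4) grows faster


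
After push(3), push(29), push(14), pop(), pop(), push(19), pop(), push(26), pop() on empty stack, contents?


push(3) -> [3]
push(29) -> [3, 29]
push(14) -> [3, 29, 14]
pop() returns 14 -> [3, 29]
pop() returns 29 -> [3]
push(19) -> [3, 19]
pop() returns 19 -> [3]
push(26) -> [3, 26]
pop() returns 26 -> [3]
Final stack (bottom to top): [3]


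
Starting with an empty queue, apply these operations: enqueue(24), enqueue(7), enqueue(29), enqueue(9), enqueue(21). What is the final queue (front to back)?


enqueue(24) -> [24]
enqueue(7) -> [24, 7]
enqueue(29) -> [24, 7, 29]
enqueue(9) -> [24, 7, 29, 9]
enqueue(21) -> [24, 7, 29, 9, 21]
Final queue (front to back): [24, 7, 29, 9, 21]


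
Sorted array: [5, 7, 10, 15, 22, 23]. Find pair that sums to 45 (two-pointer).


Two pointers: lo=0, hi=5
Found pair: (22, 23) summing to 45


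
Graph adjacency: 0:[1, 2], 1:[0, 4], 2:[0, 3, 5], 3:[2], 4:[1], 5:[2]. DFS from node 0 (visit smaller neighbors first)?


DFS stack-based: start with [0]
Visit order: [0, 1, 4, 2, 3, 5]


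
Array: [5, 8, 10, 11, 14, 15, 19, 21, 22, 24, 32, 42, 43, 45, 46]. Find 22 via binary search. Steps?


Search for 22:
[0,14] mid=7 arr[7]=21
[8,14] mid=11 arr[11]=42
[8,10] mid=9 arr[9]=24
[8,8] mid=8 arr[8]=22
Total: 4 comparisons


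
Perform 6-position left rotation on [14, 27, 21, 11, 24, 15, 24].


Left rotate by 6: [24, 14, 27, 21, 11, 24, 15]


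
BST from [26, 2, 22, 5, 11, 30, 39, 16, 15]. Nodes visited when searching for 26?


BST root = 26
Search for 26: compare at each node
Path: [26]


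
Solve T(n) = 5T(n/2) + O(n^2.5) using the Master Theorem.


a=5, b=2, c=2.5. log_2(5)=2.322 < c=2.5. Case 3: O(n^c) = O(n^2.500)
Complexity: O(n^2.500)


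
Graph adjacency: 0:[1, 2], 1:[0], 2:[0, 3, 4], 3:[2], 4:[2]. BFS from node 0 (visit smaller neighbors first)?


BFS queue: start with [0]
Visit order: [0, 1, 2, 3, 4]


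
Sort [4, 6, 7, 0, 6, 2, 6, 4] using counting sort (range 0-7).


Count array: [1, 0, 1, 0, 2, 0, 3, 1]
Reconstruct: [0, 2, 4, 4, 6, 6, 6, 7]


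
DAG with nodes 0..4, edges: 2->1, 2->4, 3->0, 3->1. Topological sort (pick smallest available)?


Kahn's algorithm, process smallest node first
Order: [2, 3, 0, 1, 4]


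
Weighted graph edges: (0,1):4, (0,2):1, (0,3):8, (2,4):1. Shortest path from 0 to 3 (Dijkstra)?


Dijkstra from 0:
Distances: {0: 0, 1: 4, 2: 1, 3: 8, 4: 2}
Shortest distance to 3 = 8, path = [0, 3]


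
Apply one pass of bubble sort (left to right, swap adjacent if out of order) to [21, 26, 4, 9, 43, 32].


After one pass: [21, 4, 9, 26, 32, 43]


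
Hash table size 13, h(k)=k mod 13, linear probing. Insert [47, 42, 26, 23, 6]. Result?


Insertions: 47->slot 8; 42->slot 3; 26->slot 0; 23->slot 10; 6->slot 6
Table: [26, None, None, 42, None, None, 6, None, 47, None, 23, None, None]


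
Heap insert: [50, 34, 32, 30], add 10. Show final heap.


Append 10: [50, 34, 32, 30, 10]
Bubble up: no swaps needed
Result: [50, 34, 32, 30, 10]


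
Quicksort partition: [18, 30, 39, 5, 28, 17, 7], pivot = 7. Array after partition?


Elements <= 7 go left of pivot.
Result: [5, 7, 39, 18, 28, 17, 30], pivot at index 1


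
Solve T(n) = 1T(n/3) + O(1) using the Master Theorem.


a=1, b=3, c=0. log_3(1)=0 = c=0. Case 2: O(n^c log n) = O(log n)
Complexity: O(log n)


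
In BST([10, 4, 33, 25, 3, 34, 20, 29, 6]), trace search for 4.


BST root = 10
Search for 4: compare at each node
Path: [10, 4]


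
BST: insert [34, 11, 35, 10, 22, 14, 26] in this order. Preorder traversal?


Root = 34; build tree by BST insertion.
Preorder traversal: [34, 11, 10, 22, 14, 26, 35]


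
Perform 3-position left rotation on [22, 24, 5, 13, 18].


Left rotate by 3: [13, 18, 22, 24, 5]


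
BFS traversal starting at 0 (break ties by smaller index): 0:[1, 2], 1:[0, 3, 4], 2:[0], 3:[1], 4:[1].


BFS queue: start with [0]
Visit order: [0, 1, 2, 3, 4]


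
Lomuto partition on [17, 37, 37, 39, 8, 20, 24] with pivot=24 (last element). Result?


Elements <= 24 go left of pivot.
Result: [17, 8, 20, 24, 37, 37, 39], pivot at index 3


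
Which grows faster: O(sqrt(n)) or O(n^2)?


sublinear grows slower than quadratic
O(sqrt(n)) is asymptotically smaller; O(n^2) grows faster


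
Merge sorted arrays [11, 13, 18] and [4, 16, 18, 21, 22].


Compare heads, take smaller each step.
Merged: [4, 11, 13, 16, 18, 18, 21, 22]


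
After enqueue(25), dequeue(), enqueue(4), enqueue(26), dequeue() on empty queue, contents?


enqueue(25) -> [25]
dequeue() returns 25 -> []
enqueue(4) -> [4]
enqueue(26) -> [4, 26]
dequeue() returns 4 -> [26]
Final queue (front to back): [26]


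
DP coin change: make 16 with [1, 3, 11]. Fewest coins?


dp[0]=0; dp[i]=1+min(dp[i-c] for c in coins)
...dp[11]=1, dp[12]=2, dp[13]=3, dp[14]=2, dp[15]=3, dp[16]=4
Minimum coins for 16 = 4


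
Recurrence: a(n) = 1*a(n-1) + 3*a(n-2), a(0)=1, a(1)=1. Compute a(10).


Build bottom-up:
...a(8)=508, a(9)=1159, a(10)=1*1159+3*508=2683


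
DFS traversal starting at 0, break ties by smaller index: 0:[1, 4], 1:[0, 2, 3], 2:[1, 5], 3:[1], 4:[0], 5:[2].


DFS stack-based: start with [0]
Visit order: [0, 1, 2, 5, 3, 4]


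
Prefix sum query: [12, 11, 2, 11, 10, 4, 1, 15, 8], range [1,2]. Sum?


Prefix sums: [0, 12, 23, 25, 36, 46, 50, 51, 66, 74]
Sum[1..2] = prefix[3] - prefix[1] = 25 - 12 = 13


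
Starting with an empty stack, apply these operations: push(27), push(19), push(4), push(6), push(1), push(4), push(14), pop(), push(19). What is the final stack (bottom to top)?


push(27) -> [27]
push(19) -> [27, 19]
push(4) -> [27, 19, 4]
push(6) -> [27, 19, 4, 6]
push(1) -> [27, 19, 4, 6, 1]
push(4) -> [27, 19, 4, 6, 1, 4]
push(14) -> [27, 19, 4, 6, 1, 4, 14]
pop() returns 14 -> [27, 19, 4, 6, 1, 4]
push(19) -> [27, 19, 4, 6, 1, 4, 19]
Final stack (bottom to top): [27, 19, 4, 6, 1, 4, 19]


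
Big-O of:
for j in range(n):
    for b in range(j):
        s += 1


Per nesting level: O(n) * O(n) [triangular over j] = O(n^2)
Complexity: O(n^2)


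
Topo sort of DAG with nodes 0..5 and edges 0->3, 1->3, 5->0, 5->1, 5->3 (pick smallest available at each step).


Kahn's algorithm, process smallest node first
Order: [2, 4, 5, 0, 1, 3]


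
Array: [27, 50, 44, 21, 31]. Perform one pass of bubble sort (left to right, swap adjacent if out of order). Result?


After one pass: [27, 44, 21, 31, 50]


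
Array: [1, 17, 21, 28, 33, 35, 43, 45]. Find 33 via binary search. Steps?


Search for 33:
[0,7] mid=3 arr[3]=28
[4,7] mid=5 arr[5]=35
[4,4] mid=4 arr[4]=33
Total: 3 comparisons


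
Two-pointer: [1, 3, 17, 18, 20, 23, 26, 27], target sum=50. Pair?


Two pointers: lo=0, hi=7
Found pair: (23, 27) summing to 50


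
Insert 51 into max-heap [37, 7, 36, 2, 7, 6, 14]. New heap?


Append 51: [37, 7, 36, 2, 7, 6, 14, 51]
Bubble up: swap idx 7(51) with idx 3(2); swap idx 3(51) with idx 1(7); swap idx 1(51) with idx 0(37)
Result: [51, 37, 36, 7, 7, 6, 14, 2]


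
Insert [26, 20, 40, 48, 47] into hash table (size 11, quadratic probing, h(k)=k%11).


Insertions: 26->slot 4; 20->slot 9; 40->slot 7; 48->slot 5; 47->slot 3
Table: [None, None, None, 47, 26, 48, None, 40, None, 20, None]


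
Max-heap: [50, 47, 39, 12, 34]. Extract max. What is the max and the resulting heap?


Max = 50
Replace root with last, heapify down
Resulting heap: [47, 34, 39, 12]


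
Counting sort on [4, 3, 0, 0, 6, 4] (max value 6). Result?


Count array: [2, 0, 0, 1, 2, 0, 1]
Reconstruct: [0, 0, 3, 4, 4, 6]


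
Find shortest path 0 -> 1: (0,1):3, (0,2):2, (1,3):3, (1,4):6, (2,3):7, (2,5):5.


Dijkstra from 0:
Distances: {0: 0, 1: 3, 2: 2, 3: 6, 4: 9, 5: 7}
Shortest distance to 1 = 3, path = [0, 1]


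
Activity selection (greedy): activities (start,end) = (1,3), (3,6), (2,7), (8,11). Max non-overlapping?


Greedy: pick earliest-ending, then skip overlaps.
Selected (3 activities): [(1, 3), (3, 6), (8, 11)]


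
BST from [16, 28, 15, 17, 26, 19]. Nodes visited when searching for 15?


BST root = 16
Search for 15: compare at each node
Path: [16, 15]


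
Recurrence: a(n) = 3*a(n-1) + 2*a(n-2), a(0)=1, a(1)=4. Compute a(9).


Build bottom-up:
...a(7)=8042, a(8)=28642, a(9)=3*28642+2*8042=102010


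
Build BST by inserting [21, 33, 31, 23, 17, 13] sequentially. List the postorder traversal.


Root = 21; build tree by BST insertion.
Postorder traversal: [13, 17, 23, 31, 33, 21]


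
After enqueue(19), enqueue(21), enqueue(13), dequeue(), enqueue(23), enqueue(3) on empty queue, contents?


enqueue(19) -> [19]
enqueue(21) -> [19, 21]
enqueue(13) -> [19, 21, 13]
dequeue() returns 19 -> [21, 13]
enqueue(23) -> [21, 13, 23]
enqueue(3) -> [21, 13, 23, 3]
Final queue (front to back): [21, 13, 23, 3]


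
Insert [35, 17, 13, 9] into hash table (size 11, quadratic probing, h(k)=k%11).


Insertions: 35->slot 2; 17->slot 6; 13->slot 3; 9->slot 9
Table: [None, None, 35, 13, None, None, 17, None, None, 9, None]


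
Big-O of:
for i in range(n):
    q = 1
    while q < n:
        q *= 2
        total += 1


Per nesting level: O(n) * O(log n) = O(n log n)
Complexity: O(n log n)


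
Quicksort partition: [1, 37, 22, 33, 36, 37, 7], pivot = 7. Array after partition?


Elements <= 7 go left of pivot.
Result: [1, 7, 22, 33, 36, 37, 37], pivot at index 1


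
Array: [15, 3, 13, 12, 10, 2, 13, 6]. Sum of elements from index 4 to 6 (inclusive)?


Prefix sums: [0, 15, 18, 31, 43, 53, 55, 68, 74]
Sum[4..6] = prefix[7] - prefix[4] = 68 - 43 = 25


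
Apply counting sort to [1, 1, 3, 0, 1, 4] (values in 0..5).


Count array: [1, 3, 0, 1, 1, 0]
Reconstruct: [0, 1, 1, 1, 3, 4]


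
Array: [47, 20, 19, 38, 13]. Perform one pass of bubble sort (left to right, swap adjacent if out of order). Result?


After one pass: [20, 19, 38, 13, 47]


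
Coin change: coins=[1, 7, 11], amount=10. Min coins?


dp[0]=0; dp[i]=1+min(dp[i-c] for c in coins)
...dp[5]=5, dp[6]=6, dp[7]=1, dp[8]=2, dp[9]=3, dp[10]=4
Minimum coins for 10 = 4


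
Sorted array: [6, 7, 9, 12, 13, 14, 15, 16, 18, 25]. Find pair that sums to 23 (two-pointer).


Two pointers: lo=0, hi=9
Found pair: (7, 16) summing to 23


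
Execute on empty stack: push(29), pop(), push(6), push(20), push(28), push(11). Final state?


push(29) -> [29]
pop() returns 29 -> []
push(6) -> [6]
push(20) -> [6, 20]
push(28) -> [6, 20, 28]
push(11) -> [6, 20, 28, 11]
Final stack (bottom to top): [6, 20, 28, 11]


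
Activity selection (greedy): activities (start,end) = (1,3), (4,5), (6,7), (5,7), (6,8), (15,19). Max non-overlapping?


Greedy: pick earliest-ending, then skip overlaps.
Selected (4 activities): [(1, 3), (4, 5), (6, 7), (15, 19)]


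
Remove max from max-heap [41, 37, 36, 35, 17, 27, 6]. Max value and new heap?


Max = 41
Replace root with last, heapify down
Resulting heap: [37, 35, 36, 6, 17, 27]


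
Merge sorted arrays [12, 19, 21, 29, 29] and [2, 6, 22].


Compare heads, take smaller each step.
Merged: [2, 6, 12, 19, 21, 22, 29, 29]


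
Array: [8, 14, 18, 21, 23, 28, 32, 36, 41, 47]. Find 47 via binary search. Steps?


Search for 47:
[0,9] mid=4 arr[4]=23
[5,9] mid=7 arr[7]=36
[8,9] mid=8 arr[8]=41
[9,9] mid=9 arr[9]=47
Total: 4 comparisons


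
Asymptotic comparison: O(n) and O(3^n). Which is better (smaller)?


linear grows slower than exponential (base 3)
O(n) is asymptotically smaller; O(3^n) grows faster


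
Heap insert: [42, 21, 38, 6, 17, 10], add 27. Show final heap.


Append 27: [42, 21, 38, 6, 17, 10, 27]
Bubble up: no swaps needed
Result: [42, 21, 38, 6, 17, 10, 27]


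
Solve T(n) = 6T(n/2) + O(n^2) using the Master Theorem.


a=6, b=2, c=2. log_2(6)=2.585 > c=2. Case 1: O(n^log_b(a)) = O(n^2.585)
Complexity: O(n^2.585)


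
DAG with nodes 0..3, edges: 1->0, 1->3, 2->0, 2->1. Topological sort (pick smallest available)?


Kahn's algorithm, process smallest node first
Order: [2, 1, 0, 3]


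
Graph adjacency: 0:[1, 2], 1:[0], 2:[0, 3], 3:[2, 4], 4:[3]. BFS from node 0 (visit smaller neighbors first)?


BFS queue: start with [0]
Visit order: [0, 1, 2, 3, 4]


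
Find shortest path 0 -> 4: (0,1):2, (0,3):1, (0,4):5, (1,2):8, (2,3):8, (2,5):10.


Dijkstra from 0:
Distances: {0: 0, 1: 2, 2: 9, 3: 1, 4: 5, 5: 19}
Shortest distance to 4 = 5, path = [0, 4]


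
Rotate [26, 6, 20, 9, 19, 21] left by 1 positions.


Left rotate by 1: [6, 20, 9, 19, 21, 26]


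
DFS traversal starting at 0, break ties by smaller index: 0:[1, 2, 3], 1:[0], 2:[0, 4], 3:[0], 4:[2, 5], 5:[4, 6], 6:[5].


DFS stack-based: start with [0]
Visit order: [0, 1, 2, 4, 5, 6, 3]


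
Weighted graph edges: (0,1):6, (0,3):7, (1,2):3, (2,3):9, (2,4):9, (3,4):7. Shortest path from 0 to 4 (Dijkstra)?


Dijkstra from 0:
Distances: {0: 0, 1: 6, 2: 9, 3: 7, 4: 14}
Shortest distance to 4 = 14, path = [0, 3, 4]


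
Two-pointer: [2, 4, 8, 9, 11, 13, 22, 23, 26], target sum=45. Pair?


Two pointers: lo=0, hi=8
Found pair: (22, 23) summing to 45


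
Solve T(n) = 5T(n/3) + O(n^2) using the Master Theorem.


a=5, b=3, c=2. log_3(5)=1.465 < c=2. Case 3: O(n^c) = O(n^2)
Complexity: O(n^2)


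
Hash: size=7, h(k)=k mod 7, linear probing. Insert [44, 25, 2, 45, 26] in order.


Insertions: 44->slot 2; 25->slot 4; 2->slot 3; 45->slot 5; 26->slot 6
Table: [None, None, 44, 2, 25, 45, 26]


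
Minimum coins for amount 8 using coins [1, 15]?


dp[0]=0; dp[i]=1+min(dp[i-c] for c in coins)
...dp[3]=3, dp[4]=4, dp[5]=5, dp[6]=6, dp[7]=7, dp[8]=8
Minimum coins for 8 = 8


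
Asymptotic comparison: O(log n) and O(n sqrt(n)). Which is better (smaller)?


logarithmic grows slower than n^1.5
O(log n) is asymptotically smaller; O(n sqrt(n)) grows faster


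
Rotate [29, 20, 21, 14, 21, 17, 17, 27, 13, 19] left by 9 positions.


Left rotate by 9: [19, 29, 20, 21, 14, 21, 17, 17, 27, 13]


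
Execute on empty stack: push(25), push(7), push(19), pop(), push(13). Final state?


push(25) -> [25]
push(7) -> [25, 7]
push(19) -> [25, 7, 19]
pop() returns 19 -> [25, 7]
push(13) -> [25, 7, 13]
Final stack (bottom to top): [25, 7, 13]


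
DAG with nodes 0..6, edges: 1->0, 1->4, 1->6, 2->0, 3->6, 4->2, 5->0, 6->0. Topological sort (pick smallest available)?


Kahn's algorithm, process smallest node first
Order: [1, 3, 4, 2, 5, 6, 0]
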